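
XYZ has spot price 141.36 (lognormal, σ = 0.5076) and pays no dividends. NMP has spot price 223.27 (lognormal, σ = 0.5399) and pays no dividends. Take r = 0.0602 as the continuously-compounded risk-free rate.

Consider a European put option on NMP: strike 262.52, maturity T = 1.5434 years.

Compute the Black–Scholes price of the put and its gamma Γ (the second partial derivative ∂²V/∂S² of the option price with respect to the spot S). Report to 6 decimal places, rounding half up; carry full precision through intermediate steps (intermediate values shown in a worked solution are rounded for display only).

σ√T = 0.5399·√1.5434 = 0.670737
d₁ = (ln(S/K) + (r+σ²/2)T) / (σ√T) = (ln(223.27/262.52) + (0.0602+0.5399²/2)·1.5434) / 0.670737 = (-0.161945 + 0.317857) / 0.670737 = 0.232448
d₂ = d₁ − σ√T = 0.232448 − 0.670737 = -0.438289
e^{−rT} = 0.911273
N(−d₁) = 0.408095,  N(−d₂) = 0.669412
Put price V = K·e^{−rT}·N(−d₂) − S·N(−d₁) = 160.141641 − 91.115377 = 69.026264
φ(d₁) = (1/√(2π))·e^{−d₁²/2} = 0.388309
Γ = φ(d₁) / (S·σ·√T) = 0.002593

price = 69.026264
Γ = 0.002593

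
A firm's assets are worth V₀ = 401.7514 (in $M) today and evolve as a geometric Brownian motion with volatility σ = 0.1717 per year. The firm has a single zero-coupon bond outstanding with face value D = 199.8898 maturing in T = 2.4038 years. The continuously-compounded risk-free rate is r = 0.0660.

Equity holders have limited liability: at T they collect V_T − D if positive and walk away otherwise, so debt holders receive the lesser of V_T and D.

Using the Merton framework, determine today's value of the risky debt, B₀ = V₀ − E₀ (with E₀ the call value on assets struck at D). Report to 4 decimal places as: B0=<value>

Apply the equity-as-call identities (strike 199.8898, horizon 2.4038 years):
d₁ = [ln(V₀/D) + (r + σ²/2)T] / (σ√T)
   = [ln(401.7514/199.8898) + (0.0660 + 0.5·0.1717²)·2.4038] / (0.1717·√2.4038)
   = [0.698067 + 0.194084] / 0.266207 = 3.351344
d₂ = d₁ − σ√T = 3.351344 − 0.266207 = 3.085137
N(d₁) = 0.999598,  N(d₂) = 0.998983,  e^(−rT) = 0.853294
E₀ = V₀·N(d₁) − D·e^(−rT)·N(d₂)
   = 401.7514·0.999598 − 199.8898·0.853294·0.998983 = 231.198547
B₀ = V₀ − E₀ = 401.7514 − 231.198547 = 170.552853

B0=170.5529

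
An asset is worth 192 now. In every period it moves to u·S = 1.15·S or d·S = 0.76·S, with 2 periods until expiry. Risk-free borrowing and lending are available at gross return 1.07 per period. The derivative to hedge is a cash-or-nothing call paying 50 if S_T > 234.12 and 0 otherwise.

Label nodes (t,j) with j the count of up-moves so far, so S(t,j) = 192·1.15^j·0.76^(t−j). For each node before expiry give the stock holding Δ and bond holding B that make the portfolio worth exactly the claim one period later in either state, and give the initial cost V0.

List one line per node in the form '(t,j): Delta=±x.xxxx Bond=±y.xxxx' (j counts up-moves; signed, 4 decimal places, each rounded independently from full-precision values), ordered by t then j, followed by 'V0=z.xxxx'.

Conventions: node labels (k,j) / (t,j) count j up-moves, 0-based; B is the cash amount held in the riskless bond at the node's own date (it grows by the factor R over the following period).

(0,0): Delta=0.4960 Bond=-67.6470
(1,0): Delta=0.0000 Bond=0.0000
(1,1): Delta=0.5806 Bond=-91.0616
V0=27.5929

Under the risk-neutral measure, an up-move has probability p* = (R−d)/(u−d) = 0.7949 and values discount at R = 1.07.
At maturity the claim pays: V(2,0)=0.0000, V(2,1)=0.0000, V(2,2)=50.0000
Node (1,0) S=145.9200: V=(p*·0.0000+(1−p*)·0.0000)/1.07=0.0000; Δ=(0.0000−0.0000)/(167.8080−110.8992)=0.0000; B=V−Δ·S=0.0000
Node (1,1) S=220.8000: V=(p*·50.0000+(1−p*)·0.0000)/1.07=37.1435; Δ=(50.0000−0.0000)/(253.9200−167.8080)=0.5806; B=V−Δ·S=-91.0616
Node (0,0) S=192.0000: V=(p*·37.1435+(1−p*)·0.0000)/1.07=27.5929; Δ=(37.1435−0.0000)/(220.8000−145.9200)=0.4960; B=V−Δ·S=-67.6470
Verification: the root portfolio costs Δ(0,0)·S0 + B(0,0) = 27.5929, matching V0.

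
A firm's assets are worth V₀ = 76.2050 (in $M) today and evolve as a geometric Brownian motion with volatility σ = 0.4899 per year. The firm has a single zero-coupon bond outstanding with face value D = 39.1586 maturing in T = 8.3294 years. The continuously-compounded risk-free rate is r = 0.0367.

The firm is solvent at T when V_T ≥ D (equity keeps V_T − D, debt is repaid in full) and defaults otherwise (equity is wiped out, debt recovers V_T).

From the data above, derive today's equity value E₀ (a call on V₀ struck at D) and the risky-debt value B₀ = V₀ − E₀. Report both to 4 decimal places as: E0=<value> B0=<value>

Apply the equity-as-call identities (strike 39.1586, horizon 8.3294 years):
d₁ = [ln(V₀/D) + (r + σ²/2)T] / (σ√T)
   = [ln(76.2050/39.1586) + (0.0367 + 0.5·0.4899²)·8.3294] / (0.4899·√8.3294)
   = [0.665807 + 1.305225] / 1.413886 = 1.394054
d₂ = d₁ − σ√T = 1.394054 − 1.413886 = -0.019832
N(d₁) = 0.918349,  N(d₂) = 0.492089,  e^(−rT) = 0.736616
E₀ = V₀·N(d₁) − D·e^(−rT)·N(d₂)
   = 76.2050·0.918349 − 39.1586·0.736616·0.492089 = 55.788590
B₀ = V₀ − E₀ = 76.2050 − 55.788590 = 20.416410

E0=55.7886 B0=20.4164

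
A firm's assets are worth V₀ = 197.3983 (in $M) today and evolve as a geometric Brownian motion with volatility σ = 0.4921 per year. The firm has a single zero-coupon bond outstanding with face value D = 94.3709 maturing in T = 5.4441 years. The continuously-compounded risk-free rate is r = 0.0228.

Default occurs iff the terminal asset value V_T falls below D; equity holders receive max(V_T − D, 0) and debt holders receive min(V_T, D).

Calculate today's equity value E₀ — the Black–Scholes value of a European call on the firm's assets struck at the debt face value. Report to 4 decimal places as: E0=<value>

E0=131.5957

With assets at 197.3983 and a single debt payment of 94.3709 at 5.4441 years:
d₁ = [ln(V₀/D) + (r + σ²/2)T] / (σ√T)
   = [ln(197.3983/94.3709) + (0.0228 + 0.5·0.4921²)·5.4441] / (0.4921·√5.4441)
   = [0.737991 + 0.783304] / 1.148197 = 1.324942
d₂ = d₁ − σ√T = 1.324942 − 1.148197 = 0.176745
N(d₁) = 0.907405,  N(d₂) = 0.570146,  e^(−rT) = 0.883269
E₀ = V₀·N(d₁) − D·e^(−rT)·N(d₂)
   = 197.3983·0.907405 − 94.3709·0.883269·0.570146 = 131.595738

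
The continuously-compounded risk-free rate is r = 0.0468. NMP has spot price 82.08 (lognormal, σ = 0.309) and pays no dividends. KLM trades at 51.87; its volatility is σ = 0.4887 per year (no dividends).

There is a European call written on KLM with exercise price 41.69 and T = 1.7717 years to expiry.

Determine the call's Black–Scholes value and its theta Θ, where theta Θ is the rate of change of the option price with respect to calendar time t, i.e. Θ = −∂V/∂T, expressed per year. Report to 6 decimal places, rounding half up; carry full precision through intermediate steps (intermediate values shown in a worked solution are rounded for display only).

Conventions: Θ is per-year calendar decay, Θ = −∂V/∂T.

σ√T = 0.4887·√1.7717 = 0.650485
d₁ = (ln(S/K) + (r+σ²/2)T) / (σ√T) = (ln(51.87/41.69) + (0.0468+0.4887²/2)·1.7717) / 0.650485 = (0.218479 + 0.294481) / 0.650485 = 0.788581
d₂ = d₁ − σ√T = 0.788581 − 0.650485 = 0.138096
e^{−rT} = 0.920429
N(d₁) = 0.784822,  N(d₂) = 0.554918
Call price V = S·N(d₁) − K·e^{−rT}·N(d₂) = 40.708695 − 21.293679 = 19.415016
φ(d₁) = (1/√(2π))·e^{−d₁²/2} = 0.292331
Θ = −S·φ(d₁)·σ/(2√T) − r·K·e^{−rT}·N(d₂) = −2.783610 − 0.996544 = -3.780154

price = 19.415016
Θ = -3.780154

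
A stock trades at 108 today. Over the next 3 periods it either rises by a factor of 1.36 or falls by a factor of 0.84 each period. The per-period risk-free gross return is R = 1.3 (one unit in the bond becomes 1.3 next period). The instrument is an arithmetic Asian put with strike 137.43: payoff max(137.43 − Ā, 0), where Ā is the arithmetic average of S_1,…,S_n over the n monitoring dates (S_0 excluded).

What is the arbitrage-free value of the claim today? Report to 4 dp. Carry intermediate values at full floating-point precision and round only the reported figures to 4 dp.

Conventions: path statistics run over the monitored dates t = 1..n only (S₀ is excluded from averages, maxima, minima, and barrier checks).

price = 0.9495

Set p* = 0.8846 (from d < R < u); the path-dependent value is the discounted p*-expectation over all price paths.
Enumerate all 2^3 = 8 price paths (U = up ×1.36, D = down ×0.84); each path with k up-moves has probability p*^k·(1−p*)^(3−k).
DDD: Ā=76.9789, payoff=60.4511, prob=0.001536
UDD: Ā=124.6326, payoff=12.7974, prob=0.011777
DUD: Ā=105.9126, payoff=31.5174, prob=0.011777
UUD: Ā=171.4775, payoff=0.0000, prob=0.090294
DDU: Ā=90.1878, payoff=47.2422, prob=0.011777
UDU: Ā=146.0183, payoff=0.0000, prob=0.090294
DUU: Ā=127.2983, payoff=10.1317, prob=0.090294
UUU: Ā=206.1020, payoff=0.0000, prob=0.692251
Price = Σ prob·payoff / R^3 = 2.085998 / 2.197000 = 0.9495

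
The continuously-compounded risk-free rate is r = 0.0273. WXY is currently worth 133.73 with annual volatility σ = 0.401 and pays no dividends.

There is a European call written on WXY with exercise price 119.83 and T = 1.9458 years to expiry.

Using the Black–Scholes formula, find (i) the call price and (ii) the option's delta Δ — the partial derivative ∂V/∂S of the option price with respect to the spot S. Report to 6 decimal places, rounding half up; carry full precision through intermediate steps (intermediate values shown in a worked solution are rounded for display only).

price = 38.407820
Δ = 0.715949

σ√T = 0.401·√1.9458 = 0.559363
d₁ = (ln(S/K) + (r+σ²/2)T) / (σ√T) = (ln(133.73/119.83) + (0.0273+0.401²/2)·1.9458) / 0.559363 = (0.109749 + 0.209564) / 0.559363 = 0.570850
d₂ = d₁ − σ√T = 0.570850 − 0.559363 = 0.011488
e^{−rT} = 0.948266
N(d₁) = 0.715949,  N(d₂) = 0.504583
Call price V = S·N(d₁) − K·e^{−rT}·N(d₂) = 95.743923 − 57.336103 = 38.407820
Δ = N(d₁) = 0.715949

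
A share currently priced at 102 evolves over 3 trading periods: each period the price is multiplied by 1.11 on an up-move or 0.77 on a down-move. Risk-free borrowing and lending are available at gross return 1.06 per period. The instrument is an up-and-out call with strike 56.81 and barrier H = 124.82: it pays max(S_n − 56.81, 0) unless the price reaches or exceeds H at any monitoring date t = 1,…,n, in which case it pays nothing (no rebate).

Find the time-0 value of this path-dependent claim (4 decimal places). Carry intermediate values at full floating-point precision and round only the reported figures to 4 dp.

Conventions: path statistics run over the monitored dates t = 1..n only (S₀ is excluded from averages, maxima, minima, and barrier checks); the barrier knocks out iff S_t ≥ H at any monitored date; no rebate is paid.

price = 7.6583

Risk-neutral up-probability p* = (R−d)/(u−d) = (1.06−0.77)/(1.11−0.77) = 0.8529; the claim prices as the p*-weighted sum of path payoffs discounted by R^3.
Enumerate all 2^3 = 8 price paths (U = up ×1.11, D = down ×0.77); each path with k up-moves has probability p*^k·(1−p*)^(3−k).
DDD: M=78.5400, payoff=0.0000, prob=0.003180
UDD: M=113.2200, payoff=10.3181, prob=0.018446
DUD: M=87.1794, payoff=10.3181, prob=0.018446
UUD: M=125.6742, payoff=0.0000, prob=0.106987
DDU: M=78.5400, payoff=10.3181, prob=0.018446
UDU: M=113.2200, payoff=39.9591, prob=0.106987
DUU: M=96.7691, payoff=39.9591, prob=0.106987
UUU: M=139.4984, payoff=0.0000, prob=0.620522
Price = Σ prob·payoff / R^3 = 9.121165 / 1.191016 = 7.6583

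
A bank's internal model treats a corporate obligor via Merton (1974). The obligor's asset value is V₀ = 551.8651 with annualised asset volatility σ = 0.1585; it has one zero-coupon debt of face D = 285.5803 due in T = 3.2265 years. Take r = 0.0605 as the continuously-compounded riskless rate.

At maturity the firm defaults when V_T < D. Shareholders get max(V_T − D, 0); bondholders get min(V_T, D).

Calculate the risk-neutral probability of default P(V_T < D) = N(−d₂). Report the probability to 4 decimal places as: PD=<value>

PD=0.0021

Equity is a call on the firm's assets struck at D = 285.5803:
d₁ = [ln(V₀/D) + (r + σ²/2)T] / (σ√T)
   = [ln(551.8651/285.5803) + (0.0605 + 0.5·0.1585²)·3.2265] / (0.1585·√3.2265)
   = [0.658780 + 0.235732] / 0.284705 = 3.141891
d₂ = d₁ − σ√T = 3.141891 − 0.284705 = 2.857186
risk-neutral PD = N(−d₂) = N(-2.857186) = 0.002137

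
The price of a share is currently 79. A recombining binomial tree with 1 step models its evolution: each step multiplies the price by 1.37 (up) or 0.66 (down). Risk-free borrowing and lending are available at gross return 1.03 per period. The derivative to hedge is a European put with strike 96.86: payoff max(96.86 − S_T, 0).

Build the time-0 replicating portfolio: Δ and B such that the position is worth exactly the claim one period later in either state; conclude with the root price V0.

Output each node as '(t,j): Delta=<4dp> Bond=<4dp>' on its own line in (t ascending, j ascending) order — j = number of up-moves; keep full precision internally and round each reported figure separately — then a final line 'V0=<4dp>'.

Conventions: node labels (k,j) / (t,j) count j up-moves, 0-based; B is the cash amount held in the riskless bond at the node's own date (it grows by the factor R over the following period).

(0,0): Delta=-0.7973 Bond=83.7774
V0=20.7915

Risk-neutral probability p* = (R−d)/(u−d) = (1.03−0.66)/(1.37−0.66) = 0.5211.
Expiry values: V(1,0)=44.7200, V(1,1)=0.0000
(0,0): S=79.0000. Δ = (V_up−V_dn)/(S_up−S_dn) = (0.0000−44.7200)/(108.2300−52.1400) = -0.7973. V = [p*·0.0000 + (1−p*)·44.7200]/1.03 = 20.7915. B = V − Δ·S = 83.7774.
As a check, the time-0 holding Δ(0,0)·S0 + B(0,0) comes to 20.7915 — exactly V0.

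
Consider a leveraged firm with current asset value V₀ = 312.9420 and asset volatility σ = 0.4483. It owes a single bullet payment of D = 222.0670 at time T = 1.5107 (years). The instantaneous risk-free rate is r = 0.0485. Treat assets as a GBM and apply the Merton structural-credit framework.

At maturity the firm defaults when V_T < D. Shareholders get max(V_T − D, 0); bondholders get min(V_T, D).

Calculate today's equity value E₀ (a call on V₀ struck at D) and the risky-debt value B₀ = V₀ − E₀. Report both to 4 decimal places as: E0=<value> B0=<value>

E0=124.3613 B0=188.5807

Equity is a call on the firm's assets struck at D = 222.0670:
d₁ = [ln(V₀/D) + (r + σ²/2)T] / (σ√T)
   = [ln(312.9420/222.0670) + (0.0485 + 0.5·0.4483²)·1.5107] / (0.4483·√1.5107)
   = [0.343039 + 0.225074] / 0.551008 = 1.031042
d₂ = d₁ − σ√T = 1.031042 − 0.551008 = 0.480034
N(d₁) = 0.848740,  N(d₂) = 0.684399,  e^(−rT) = 0.929351
E₀ = V₀·N(d₁) − D·e^(−rT)·N(d₂)
   = 312.9420·0.848740 − 222.0670·0.929351·0.684399 = 124.361335
B₀ = V₀ − E₀ = 312.9420 − 124.361335 = 188.580665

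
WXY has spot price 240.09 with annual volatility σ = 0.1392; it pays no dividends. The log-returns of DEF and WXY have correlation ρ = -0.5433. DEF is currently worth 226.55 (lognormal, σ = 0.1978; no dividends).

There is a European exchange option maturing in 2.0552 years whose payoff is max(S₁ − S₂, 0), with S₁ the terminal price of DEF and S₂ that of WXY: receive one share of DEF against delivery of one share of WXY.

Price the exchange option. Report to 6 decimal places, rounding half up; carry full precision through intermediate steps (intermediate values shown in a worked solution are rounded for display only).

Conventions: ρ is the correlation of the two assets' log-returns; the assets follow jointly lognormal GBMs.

σ_eff = √(σ₁² + σ₂² − 2ρσ₁σ₂) = √(0.1978² + 0.1392² − 2·-0.5433·0.1978·0.1392) = 0.297354
d₁ = (ln(S₁/S₂) + (q₂ − q₁ + σ_eff²/2)T) / (σ_eff√T) = (ln(226.55/240.09) + (0.0 − 0.0 + 0.044210)·2.0552) / 0.426286 = 0.076971
d₂ = d₁ − σ_eff√T = 0.076971 − 0.426286 = -0.349315
N(d₁) = 0.530677,  N(d₂) = 0.363426
V = S₁·e^{−q₁T}·N(d₁) − S₂·e^{−q₂T}·N(d₂) = 120.224841 − 87.255050 = 32.969791
Key observation: the rate r is irrelevant here: denominating values in WXY turns the exchange into a ratio option on S₁/S₂, and discounting at r drops out.

exchange price = 32.969791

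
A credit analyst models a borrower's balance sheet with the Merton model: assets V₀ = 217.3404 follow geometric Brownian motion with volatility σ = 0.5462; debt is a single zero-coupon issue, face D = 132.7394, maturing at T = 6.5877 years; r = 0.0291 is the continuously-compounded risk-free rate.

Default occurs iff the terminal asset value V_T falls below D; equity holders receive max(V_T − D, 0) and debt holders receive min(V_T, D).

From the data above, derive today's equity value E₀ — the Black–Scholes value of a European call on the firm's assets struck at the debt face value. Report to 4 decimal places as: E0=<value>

E0=146.3099

Work the structural quantities from V₀ = 217.3404 against face 132.7394:
d₁ = [ln(V₀/D) + (r + σ²/2)T] / (σ√T)
   = [ln(217.3404/132.7394) + (0.0291 + 0.5·0.5462²)·6.5877] / (0.5462·√6.5877)
   = [0.493077 + 1.174371] / 1.401905 = 1.189416
d₂ = d₁ − σ√T = 1.189416 − 1.401905 = -0.212489
N(d₁) = 0.882862,  N(d₂) = 0.415863,  e^(−rT) = 0.825553
E₀ = V₀·N(d₁) − D·e^(−rT)·N(d₂)
   = 217.3404·0.882862 − 132.7394·0.825553·0.415863 = 146.309932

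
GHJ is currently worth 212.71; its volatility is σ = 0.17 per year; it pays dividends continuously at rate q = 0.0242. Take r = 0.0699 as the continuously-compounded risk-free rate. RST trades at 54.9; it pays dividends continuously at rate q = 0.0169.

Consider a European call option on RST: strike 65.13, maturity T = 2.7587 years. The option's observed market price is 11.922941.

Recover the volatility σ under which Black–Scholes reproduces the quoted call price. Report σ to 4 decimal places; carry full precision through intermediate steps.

sigma = 0.3629

At σ = 0.3629 the Black–Scholes value reproduces the quote:
σ√T = 0.3629·√2.7587 = 0.602753
d₁ = (ln(S/K) + (r−q+σ²/2)T) / (σ√T) = (ln(54.9/65.13) + (0.0699−0.0169+0.3629²/2)·2.7587) / 0.602753 = (-0.170872 + 0.327867) / 0.602753 = 0.260463
d₂ = d₁ − σ√T = 0.260463 − 0.602753 = -0.342290
e^{−rT} = 0.824620
e^{−qT} = 0.954448
N(d₁) = 0.602747,  N(d₂) = 0.366066
V = S·e^{−qT}·N(d₁) − K·e^{−rT}·N(d₂) = 31.583438 − 19.660496 = 11.922941 (matching the quote); vega is positive throughout, so no other σ reproduces this price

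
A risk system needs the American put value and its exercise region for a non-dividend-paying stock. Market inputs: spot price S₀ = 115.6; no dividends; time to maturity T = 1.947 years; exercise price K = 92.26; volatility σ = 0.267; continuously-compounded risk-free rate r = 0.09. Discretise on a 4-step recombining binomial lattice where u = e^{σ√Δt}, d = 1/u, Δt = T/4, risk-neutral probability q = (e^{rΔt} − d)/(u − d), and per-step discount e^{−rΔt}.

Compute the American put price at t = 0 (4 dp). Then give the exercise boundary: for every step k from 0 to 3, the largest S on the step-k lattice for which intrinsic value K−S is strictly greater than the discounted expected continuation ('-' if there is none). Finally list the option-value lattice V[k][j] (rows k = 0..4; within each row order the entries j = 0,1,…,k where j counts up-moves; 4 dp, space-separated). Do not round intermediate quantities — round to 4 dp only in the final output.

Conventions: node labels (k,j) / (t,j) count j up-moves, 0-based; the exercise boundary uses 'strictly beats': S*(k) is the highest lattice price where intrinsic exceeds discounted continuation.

price = 3.2008
boundary = - - - 66.1086
tree:
3.2008
6.6775 0.8608
13.5138 2.1065 0.0000
26.1514 5.1549 0.0000 0.0000
37.3871 12.6151 0.0000 0.0000 0.0000

Δt=0.48675, u=1.20476, d=0.83004, q=0.57307, disc=e^(-rΔt)=0.95714
k=4 terminal: V=max(K-S,0) → 37.3871 12.6151 0.0000 0.0000 0.0000
k=3: j=0 S=66.1086 intr=26.1514 cont=22.1970 V=26.1514[EX]; j=1 S=95.9528 intr=0.0000 cont=5.1549 V=5.1549[hold]; j=2 S=139.2701 intr=0.0000 cont=0.0000 V=0.0000[hold]; j=3 S=202.1426 intr=0.0000 cont=0.0000 V=0.0000[hold]  S*(3)=66.1086
k=2: j=0 S=79.6449 intr=12.6151 cont=13.5138 V=13.5138[hold]; j=1 S=115.6000 intr=0.0000 cont=2.1065 V=2.1065[hold]; j=2 S=167.7868 intr=0.0000 cont=0.0000 V=0.0000[hold]  S*(2)=-
k=1: j=0 S=95.9528 intr=0.0000 cont=6.6775 V=6.6775[hold]; j=1 S=139.2701 intr=0.0000 cont=0.8608 V=0.8608[hold]  S*(1)=-
k=0: j=0 S=115.6000 intr=0.0000 cont=3.2008 V=3.2008[hold]  S*(0)=-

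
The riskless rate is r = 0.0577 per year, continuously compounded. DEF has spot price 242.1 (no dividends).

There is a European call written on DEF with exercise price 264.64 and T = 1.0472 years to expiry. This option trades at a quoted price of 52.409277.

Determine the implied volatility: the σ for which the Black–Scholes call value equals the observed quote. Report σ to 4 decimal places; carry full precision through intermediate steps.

sigma = 0.5648

At σ = 0.5648 the Black–Scholes value reproduces the quote:
σ√T = 0.5648·√1.0472 = 0.577976
d₁ = (ln(S/K) + (r+σ²/2)T) / (σ√T) = (ln(242.1/264.64) + (0.0577+0.5648²/2)·1.0472) / 0.577976 = (-0.089020 + 0.227451) / 0.577976 = 0.239511
d₂ = d₁ − σ√T = 0.239511 − 0.577976 = -0.338464
e^{−rT} = 0.941366
N(d₁) = 0.594646,  N(d₂) = 0.367507
V = S·N(d₁) − K·e^{−rT}·N(d₂) = 143.963676 − 91.554399 = 52.409277 (the quoted price), and the Black–Scholes price is strictly increasing in σ, so σ is unique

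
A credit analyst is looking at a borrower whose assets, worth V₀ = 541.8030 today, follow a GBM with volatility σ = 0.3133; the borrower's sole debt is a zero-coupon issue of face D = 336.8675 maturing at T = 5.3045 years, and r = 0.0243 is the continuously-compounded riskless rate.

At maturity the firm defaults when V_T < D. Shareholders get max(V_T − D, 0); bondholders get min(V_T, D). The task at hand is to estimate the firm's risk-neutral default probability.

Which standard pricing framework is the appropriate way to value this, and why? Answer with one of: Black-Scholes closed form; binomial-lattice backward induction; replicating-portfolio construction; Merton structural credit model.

framework: Merton structural credit model

Key observation: the data describe a firm's assets (V₀ = 541.8030, GBM) and a single zero-coupon debt of face 336.8675, so credit quantities follow from equity-as-call in the structural model.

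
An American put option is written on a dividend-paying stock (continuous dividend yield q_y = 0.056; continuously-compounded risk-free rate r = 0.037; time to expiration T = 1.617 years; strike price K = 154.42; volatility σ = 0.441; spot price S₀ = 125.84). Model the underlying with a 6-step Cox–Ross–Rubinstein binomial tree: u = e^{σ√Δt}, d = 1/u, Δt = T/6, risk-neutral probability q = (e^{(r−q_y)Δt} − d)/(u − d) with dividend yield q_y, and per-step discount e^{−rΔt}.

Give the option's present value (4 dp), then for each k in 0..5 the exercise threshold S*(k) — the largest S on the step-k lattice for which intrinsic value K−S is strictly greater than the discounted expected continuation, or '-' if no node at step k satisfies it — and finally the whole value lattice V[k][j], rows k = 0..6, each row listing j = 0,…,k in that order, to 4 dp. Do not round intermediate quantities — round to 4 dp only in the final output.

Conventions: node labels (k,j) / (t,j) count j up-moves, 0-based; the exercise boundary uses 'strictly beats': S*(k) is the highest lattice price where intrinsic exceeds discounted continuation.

Δt=0.26950  u=1.25726  d=0.79538  q=0.43196  discount=0.99008
step 6 (expiry): payoffs max(K−S,0) = 122.5590 104.0569 74.8104 28.5800 0.0000 0.0000 0.0000
step 5: (k=5,j=0): S=40.0577, K−S=114.3623, hold=113.4302 ⇒ V=114.3623 exercise | (k=5,j=1): S=63.3197, K−S=91.1003, hold=90.5166 ⇒ V=91.1003 exercise | (k=5,j=2): S=100.0903, K−S=54.3297, hold=54.2967 ⇒ V=54.3297 exercise | (k=5,j=3): S=158.2141, K−S=0.0000, hold=16.0736 ⇒ V=16.0736 continue | (k=5,j=4): S=250.0911, K−S=0.0000, hold=0.0000 ⇒ V=0.0000 continue | (k=5,j=5): S=395.3223, K−S=0.0000, hold=0.0000 ⇒ V=0.0000 continue  boundary S*=100.0903
step 4: (k=4,j=0): S=50.3631, K−S=104.0569, hold=103.2791 ⇒ V=104.0569 exercise | (k=4,j=1): S=79.6096, K−S=74.8104, hold=74.4707 ⇒ V=74.8104 exercise | (k=4,j=2): S=125.8400, K−S=28.5800, hold=37.4296 ⇒ V=37.4296 continue | (k=4,j=3): S=198.9169, K−S=0.0000, hold=9.0399 ⇒ V=9.0399 continue | (k=4,j=4): S=314.4306, K−S=0.0000, hold=0.0000 ⇒ V=0.0000 continue  boundary S*=79.6096
step 3: (k=3,j=0): S=63.3197, K−S=91.1003, hold=90.5166 ⇒ V=91.1003 exercise | (k=3,j=1): S=100.0903, K−S=54.3297, hold=58.0815 ⇒ V=58.0815 continue | (k=3,j=2): S=158.2141, K−S=0.0000, hold=24.9168 ⇒ V=24.9168 continue | (k=3,j=3): S=250.0911, K−S=0.0000, hold=5.0841 ⇒ V=5.0841 continue  boundary S*=63.3197
step 2: (k=2,j=0): S=79.6096, K−S=74.8104, hold=76.0752 ⇒ V=76.0752 continue | (k=2,j=1): S=125.8400, K−S=28.5800, hold=43.3216 ⇒ V=43.3216 continue | (k=2,j=2): S=198.9169, K−S=0.0000, hold=16.1877 ⇒ V=16.1877 continue  boundary S*=-
step 1: (k=1,j=0): S=100.0903, K−S=54.3297, hold=61.3126 ⇒ V=61.3126 continue | (k=1,j=1): S=158.2141, K−S=0.0000, hold=31.2874 ⇒ V=31.2874 continue  boundary S*=-
step 0: (k=0,j=0): S=125.8400, K−S=28.5800, hold=47.8634 ⇒ V=47.8634 continue  boundary S*=-

price = 47.8634
boundary = - - - 63.3197 79.6096 100.0903
tree:
47.8634
61.3126 31.2874
76.0752 43.3216 16.1877
91.1003 58.0815 24.9168 5.0841
104.0569 74.8104 37.4296 9.0399 0.0000
114.3623 91.1003 54.3297 16.0736 0.0000 0.0000
122.5590 104.0569 74.8104 28.5800 0.0000 0.0000 0.0000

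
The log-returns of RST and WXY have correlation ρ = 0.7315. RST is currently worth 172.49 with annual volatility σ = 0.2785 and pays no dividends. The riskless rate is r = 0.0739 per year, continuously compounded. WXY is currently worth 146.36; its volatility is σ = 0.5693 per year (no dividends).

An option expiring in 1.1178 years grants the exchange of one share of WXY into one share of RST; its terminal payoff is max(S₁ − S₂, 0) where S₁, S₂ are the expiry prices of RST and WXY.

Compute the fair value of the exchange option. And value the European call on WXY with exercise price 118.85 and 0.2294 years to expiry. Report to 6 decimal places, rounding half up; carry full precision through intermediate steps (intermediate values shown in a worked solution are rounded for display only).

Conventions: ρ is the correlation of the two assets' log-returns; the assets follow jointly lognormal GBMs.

σ_eff = √(σ₁² + σ₂² − 2ρσ₁σ₂) = √(0.2785² + 0.5693² − 2·0.7315·0.2785·0.5693) = 0.411954
d₁ = (ln(S₁/S₂) + (q₂ − q₁ + σ_eff²/2)T) / (σ_eff√T) = (ln(172.49/146.36) + (0.0 − 0.0 + 0.084853)·1.1178) / 0.435543 = 0.594933
d₂ = d₁ − σ_eff√T = 0.594933 − 0.435543 = 0.159390
N(d₁) = 0.724056,  N(d₂) = 0.563319
V = S₁·e^{−q₁T}·N(d₁) − S₂·e^{−q₂T}·N(d₂) = 124.892388 − 82.447409 = 42.444979
[vanilla: WXY call K=118.85]
σ√T = 0.5693·√0.2294 = 0.272670
d₁ = (ln(S/K) + (r+σ²/2)T) / (σ√T) = (ln(146.36/118.85) + (0.0739+0.5693²/2)·0.2294) / 0.272670 = (0.208207 + 0.054127) / 0.272670 = 0.962094
d₂ = d₁ − σ√T = 0.962094 − 0.272670 = 0.689423
e^{−rT} = 0.983190
N(d₁) = 0.831999,  N(d₂) = 0.754722
price = S·N(d₁) − K·e^{−rT}·N(d₂) = 121.771328 − 88.190837 = 33.580491

exchange price = 42.444979
price(WXY call K=118.85) = 33.580491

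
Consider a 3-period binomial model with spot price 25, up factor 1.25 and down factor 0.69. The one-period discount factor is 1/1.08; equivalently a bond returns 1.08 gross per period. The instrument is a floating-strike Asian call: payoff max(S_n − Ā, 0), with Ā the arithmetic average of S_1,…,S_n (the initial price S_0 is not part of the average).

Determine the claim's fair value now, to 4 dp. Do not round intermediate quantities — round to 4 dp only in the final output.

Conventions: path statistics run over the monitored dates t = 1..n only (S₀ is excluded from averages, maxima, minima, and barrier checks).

price = 3.0849

Set p* = 0.6964 (from d < R < u); the path-dependent value is the discounted p*-expectation over all price paths.
Enumerate all 2^3 = 8 price paths (U = up ×1.25, D = down ×0.69); each path with k up-moves has probability p*^k·(1−p*)^(3−k).
DDD: Ā=12.4551, payoff=0.0000, prob=0.027976
UDD: Ā=22.5635, payoff=0.0000, prob=0.064180
DUD: Ā=17.8969, payoff=0.0000, prob=0.064180
UUD: Ā=32.4219, payoff=0.0000, prob=0.147236
DDU: Ā=14.6769, payoff=0.2013, prob=0.064180
UDU: Ā=26.5885, payoff=0.3646, prob=0.147236
DUU: Ā=21.9219, payoff=5.0312, prob=0.147236
UUU: Ā=39.7135, payoff=9.1146, prob=0.337777
Price = Σ prob·payoff / R^3 = 3.886071 / 1.259712 = 3.0849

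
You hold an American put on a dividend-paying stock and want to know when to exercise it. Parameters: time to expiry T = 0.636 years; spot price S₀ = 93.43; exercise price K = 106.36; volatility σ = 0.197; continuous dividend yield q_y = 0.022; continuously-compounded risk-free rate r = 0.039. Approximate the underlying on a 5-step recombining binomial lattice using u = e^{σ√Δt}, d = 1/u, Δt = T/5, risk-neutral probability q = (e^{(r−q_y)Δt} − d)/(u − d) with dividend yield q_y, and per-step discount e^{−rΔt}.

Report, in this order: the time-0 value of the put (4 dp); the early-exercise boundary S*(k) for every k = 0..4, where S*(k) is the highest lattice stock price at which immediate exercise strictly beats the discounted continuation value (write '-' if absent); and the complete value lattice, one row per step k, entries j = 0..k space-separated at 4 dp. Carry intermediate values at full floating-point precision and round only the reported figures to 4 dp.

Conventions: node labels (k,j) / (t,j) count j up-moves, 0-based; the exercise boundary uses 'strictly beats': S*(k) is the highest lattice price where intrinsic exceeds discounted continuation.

price = 14.1739
boundary = - - 81.1819 87.0909 93.4300
tree:
14.1739
19.3084 9.1363
25.1781 13.5805 4.7446
30.6862 19.2691 7.9781 1.5304
35.8206 25.1781 12.9300 3.0628 0.0000
40.6066 30.6862 19.2691 6.1295 0.0000 0.0000

Δt=0.12720, u=1.07279, d=0.93215, q=0.49783, disc=e^(-rΔt)=0.99505
k=5 terminal: V=max(K-S,0) → 40.6066 30.6862 19.2691 6.1295 0.0000 0.0000
k=4: j=0 S=70.5394 intr=35.8206 cont=35.4914 V=35.8206[EX]; j=1 S=81.1819 intr=25.1781 cont=24.8787 V=25.1781[EX]; j=2 S=93.4300 intr=12.9300 cont=12.6648 V=12.9300[EX]; j=3 S=107.5260 intr=0.0000 cont=3.0628 V=3.0628[hold]; j=4 S=123.7488 intr=0.0000 cont=0.0000 V=0.0000[hold]  S*(4)=93.4300
k=3: j=0 S=75.6738 intr=30.6862 cont=30.3714 V=30.6862[EX]; j=1 S=87.0909 intr=19.2691 cont=18.9862 V=19.2691[EX]; j=2 S=100.2305 intr=6.1295 cont=7.9781 V=7.9781[hold]; j=3 S=115.3526 intr=0.0000 cont=1.5304 V=1.5304[hold]  S*(3)=87.0909
k=2: j=0 S=81.1819 intr=25.1781 cont=24.8787 V=25.1781[EX]; j=1 S=93.4300 intr=12.9300 cont=13.5805 V=13.5805[hold]; j=2 S=107.5260 intr=0.0000 cont=4.7446 V=4.7446[hold]  S*(2)=81.1819
k=1: j=0 S=87.0909 intr=19.2691 cont=19.3084 V=19.3084[hold]; j=1 S=100.2305 intr=6.1295 cont=9.1363 V=9.1363[hold]  S*(1)=-
k=0: j=0 S=93.4300 intr=12.9300 cont=14.1739 V=14.1739[hold]  S*(0)=-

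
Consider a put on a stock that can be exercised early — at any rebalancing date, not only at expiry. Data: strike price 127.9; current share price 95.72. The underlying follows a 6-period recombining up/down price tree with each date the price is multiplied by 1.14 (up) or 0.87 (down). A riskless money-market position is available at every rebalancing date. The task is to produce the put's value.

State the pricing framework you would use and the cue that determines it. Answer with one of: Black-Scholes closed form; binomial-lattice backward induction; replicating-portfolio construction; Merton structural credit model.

Key observation: the defining feature is the embedded early-exercise option across 6 discrete dates on the spot-95.72 tree; pricing the strike-127.9 put means working backward with an exercise test at every node.

framework: binomial-lattice backward induction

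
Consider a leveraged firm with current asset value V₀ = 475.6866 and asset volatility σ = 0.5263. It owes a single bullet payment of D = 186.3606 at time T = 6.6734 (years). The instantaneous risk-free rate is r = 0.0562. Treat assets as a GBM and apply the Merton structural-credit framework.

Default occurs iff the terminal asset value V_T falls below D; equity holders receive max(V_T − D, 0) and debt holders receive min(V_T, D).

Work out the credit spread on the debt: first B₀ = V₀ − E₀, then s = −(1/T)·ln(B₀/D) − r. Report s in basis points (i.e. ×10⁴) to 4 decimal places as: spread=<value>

spread=338.1619

Apply the equity-as-call identities (strike 186.3606, horizon 6.6734 years):
d₁ = [ln(V₀/D) + (r + σ²/2)T] / (σ√T)
   = [ln(475.6866/186.3606) + (0.0562 + 0.5·0.5263²)·6.6734] / (0.5263·√6.6734)
   = [0.937076 + 1.299283] / 1.359587 = 1.644881
d₂ = d₁ − σ√T = 1.644881 − 1.359587 = 0.285294
N(d₁) = 0.950003,  N(d₂) = 0.612291,  e^(−rT) = 0.687258
E₀ = V₀·N(d₁) − D·e^(−rT)·N(d₂)
   = 475.6866·0.950003 − 186.3606·0.687258·0.612291 = 373.482737
B₀ = V₀ − E₀ = 475.6866 − 373.482737 = 102.203863
spread = −(1/T)·ln(B₀/D) − r = −(1/6.6734)·ln(102.203863/186.3606) − 0.0562 = 0.03381619
in basis points: 0.03381619 × 10⁴ = 338.1619 bp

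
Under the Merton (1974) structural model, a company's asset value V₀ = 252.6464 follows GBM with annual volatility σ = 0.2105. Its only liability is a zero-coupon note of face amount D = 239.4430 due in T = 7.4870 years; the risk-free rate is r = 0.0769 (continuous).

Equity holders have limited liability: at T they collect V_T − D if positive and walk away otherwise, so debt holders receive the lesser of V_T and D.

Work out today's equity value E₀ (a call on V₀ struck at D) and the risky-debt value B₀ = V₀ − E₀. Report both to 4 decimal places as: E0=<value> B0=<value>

E0=125.2081 B0=127.4383

Apply the equity-as-call identities (strike 239.4430, horizon 7.4870 years):
d₁ = [ln(V₀/D) + (r + σ²/2)T] / (σ√T)
   = [ln(252.6464/239.4430) + (0.0769 + 0.5·0.2105²)·7.4870] / (0.2105·√7.4870)
   = [0.053675 + 0.741626] / 0.575978 = 1.380784
d₂ = d₁ − σ√T = 1.380784 − 0.575978 = 0.804805
N(d₁) = 0.916327,  N(d₂) = 0.789534,  e^(−rT) = 0.562283
E₀ = V₀·N(d₁) − D·e^(−rT)·N(d₂)
   = 252.6464·0.916327 − 239.4430·0.562283·0.789534 = 125.208114
B₀ = V₀ − E₀ = 252.6464 − 125.208114 = 127.438286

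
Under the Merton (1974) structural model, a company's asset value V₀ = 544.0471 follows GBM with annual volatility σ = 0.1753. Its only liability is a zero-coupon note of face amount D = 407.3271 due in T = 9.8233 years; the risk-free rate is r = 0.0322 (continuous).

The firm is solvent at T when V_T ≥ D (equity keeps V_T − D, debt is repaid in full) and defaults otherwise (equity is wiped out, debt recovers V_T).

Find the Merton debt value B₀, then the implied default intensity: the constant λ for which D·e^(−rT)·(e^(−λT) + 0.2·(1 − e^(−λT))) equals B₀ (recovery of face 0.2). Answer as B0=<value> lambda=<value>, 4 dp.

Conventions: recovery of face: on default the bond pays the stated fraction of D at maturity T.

B0=282.1636 lambda=0.0065

Apply the equity-as-call identities (strike 407.3271, horizon 9.8233 years):
d₁ = [ln(V₀/D) + (r + σ²/2)T] / (σ√T)
   = [ln(544.0471/407.3271) + (0.0322 + 0.5·0.1753²)·9.8233] / (0.1753·√9.8233)
   = [0.289419 + 0.467246] / 0.549428 = 1.377187
d₂ = d₁ − σ√T = 1.377187 − 0.549428 = 0.827760
N(d₁) = 0.915773,  N(d₂) = 0.796097,  e^(−rT) = 0.728833
E₀ = V₀·N(d₁) − D·e^(−rT)·N(d₂)
   = 544.0471·0.915773 − 407.3271·0.728833·0.796097 = 261.883514
B₀ = V₀ − E₀ = 544.0471 − 261.883514 = 282.163586
e^(−λT) = (B₀·e^(rT)/D − 0.2)/(1 − 0.2) = (282.1636·1.372056/407.3271 − 0.2)/0.8 = 0.93806307
λ = −ln(0.93806307)/9.8233 = 0.006509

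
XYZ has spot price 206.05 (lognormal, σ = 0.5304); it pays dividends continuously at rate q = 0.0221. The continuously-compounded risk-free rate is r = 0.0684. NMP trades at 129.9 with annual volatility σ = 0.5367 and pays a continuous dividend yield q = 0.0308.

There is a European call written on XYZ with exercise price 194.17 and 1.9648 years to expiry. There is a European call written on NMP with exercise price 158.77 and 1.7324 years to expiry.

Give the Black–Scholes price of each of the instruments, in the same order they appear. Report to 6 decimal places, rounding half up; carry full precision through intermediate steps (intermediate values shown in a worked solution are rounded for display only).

[XYZ call K=194.17]
σ√T = 0.5304·√1.9648 = 0.743469
d₁ = (ln(S/K) + (r−q+σ²/2)T) / (σ√T) = (ln(206.05/194.17) + (0.0684−0.0221+0.5304²/2)·1.9648) / 0.743469 = (0.059385 + 0.367343) / 0.743469 = 0.573969
d₂ = d₁ − σ√T = 0.573969 − 0.743469 = -0.169500
e^{−rT} = 0.874247
e^{−qT} = 0.957507
N(d₁) = 0.717006,  N(d₂) = 0.432702
price = S·e^{−qT}·N(d₁) − K·e^{−rT}·N(d₂) = 141.461147 − 73.452222 = 68.008925
[NMP call K=158.77]
σ√T = 0.5367·√1.7324 = 0.706408
d₁ = (ln(S/K) + (r−q+σ²/2)T) / (σ√T) = (ln(129.9/158.77) + (0.0684−0.0308+0.5367²/2)·1.7324) / 0.706408 = (-0.200692 + 0.314644) / 0.706408 = 0.161313
d₂ = d₁ − σ√T = 0.161313 − 0.706408 = -0.545095
e^{−rT} = 0.888255
e^{−qT} = 0.948041
N(d₁) = 0.564077,  N(d₂) = 0.292844
price = S·e^{−qT}·N(d₁) − K·e^{−rT}·N(d₂) = 69.466294 − 41.299290 = 28.167004

price(XYZ call K=194.17) = 68.008925
price(NMP call K=158.77) = 28.167004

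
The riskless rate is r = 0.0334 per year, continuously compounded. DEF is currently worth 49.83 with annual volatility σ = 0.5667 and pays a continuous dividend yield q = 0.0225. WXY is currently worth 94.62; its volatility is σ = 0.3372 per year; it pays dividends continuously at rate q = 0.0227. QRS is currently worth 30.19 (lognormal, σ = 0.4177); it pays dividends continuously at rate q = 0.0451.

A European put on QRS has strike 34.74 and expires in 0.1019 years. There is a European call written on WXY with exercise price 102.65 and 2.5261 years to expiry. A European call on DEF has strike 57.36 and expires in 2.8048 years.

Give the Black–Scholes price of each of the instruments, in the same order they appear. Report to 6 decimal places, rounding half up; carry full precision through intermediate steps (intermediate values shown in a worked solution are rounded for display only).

[QRS put K=34.74]
σ√T = 0.4177·√0.1019 = 0.133337
d₁ = (ln(S/K) + (r−q+σ²/2)T) / (σ√T) = (ln(30.19/34.74) + (0.0334−0.0451+0.4177²/2)·0.1019) / 0.133337 = (-0.140381 + 0.007697) / 0.133337 = -0.995099
d₂ = d₁ − σ√T = -0.995099 − 0.133337 = -1.128437
e^{−rT} = 0.996602
e^{−qT} = 0.995415
N(−d₁) = 0.840156,  N(−d₂) = 0.870432
price = K·e^{−rT}·N(−d₂) − S·e^{−qT}·N(−d₁) = 30.136073 − 25.248011 = 4.888062
[WXY call K=102.65]
σ√T = 0.3372·√2.5261 = 0.535936
d₁ = (ln(S/K) + (r−q+σ²/2)T) / (σ√T) = (ln(94.62/102.65) + (0.0334−0.0227+0.3372²/2)·2.5261) / 0.535936 = (-0.081456 + 0.170643) / 0.535936 = 0.166413
d₂ = d₁ − σ√T = 0.166413 − 0.535936 = -0.369523
e^{−rT} = 0.919090
e^{−qT} = 0.944271
N(d₁) = 0.566084,  N(d₂) = 0.355869
price = S·e^{−qT}·N(d₁) − K·e^{−rT}·N(d₂) = 50.577841 − 33.574294 = 17.003547
[DEF call K=57.36]
σ√T = 0.5667·√2.8048 = 0.949083
d₁ = (ln(S/K) + (r−q+σ²/2)T) / (σ√T) = (ln(49.83/57.36) + (0.0334−0.0225+0.5667²/2)·2.8048) / 0.949083 = (-0.140730 + 0.480952) / 0.949083 = 0.358474
d₂ = d₁ − σ√T = 0.358474 − 0.949083 = -0.590609
e^{−rT} = 0.910574
e^{−qT} = 0.938842
N(d₁) = 0.640006,  N(d₂) = 0.277391
price = S·e^{−qT}·N(d₁) − K·e^{−rT}·N(d₂) = 29.941066 − 14.488287 = 15.452780

price(QRS put K=34.74) = 4.888062
price(WXY call K=102.65) = 17.003547
price(DEF call K=57.36) = 15.452780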